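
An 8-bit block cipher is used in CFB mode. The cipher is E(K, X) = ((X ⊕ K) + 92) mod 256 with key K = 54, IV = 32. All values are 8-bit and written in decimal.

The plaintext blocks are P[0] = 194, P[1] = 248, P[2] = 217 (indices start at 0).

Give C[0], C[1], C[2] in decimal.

C[0] = 176, C[1] = 26, C[2] = 81

CFB encryption: C_i = P_i ⊕ E(K, C_{i−1}), with C_{−1} = IV.
C[0]: E(K, 32) = 114; 194 ⊕ 114 = 176.
C[1]: E(K, 176) = 226; 248 ⊕ 226 = 26.
C[2]: E(K, 26) = 136; 217 ⊕ 136 = 81.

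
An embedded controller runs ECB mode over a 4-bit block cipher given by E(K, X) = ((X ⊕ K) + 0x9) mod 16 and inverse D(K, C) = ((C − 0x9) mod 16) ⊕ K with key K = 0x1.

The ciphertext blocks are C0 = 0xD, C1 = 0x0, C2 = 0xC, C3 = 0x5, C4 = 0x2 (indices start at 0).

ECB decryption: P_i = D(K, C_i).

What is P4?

P4: D(K, 0x2) = 0x8.

P4 = 0x8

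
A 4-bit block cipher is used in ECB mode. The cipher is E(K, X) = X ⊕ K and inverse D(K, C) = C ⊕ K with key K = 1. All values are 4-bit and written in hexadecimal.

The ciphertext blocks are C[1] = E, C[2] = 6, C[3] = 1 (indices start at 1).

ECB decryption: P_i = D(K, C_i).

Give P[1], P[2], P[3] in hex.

P[1]: D(K, E) = F.
P[2]: D(K, 6) = 7.
P[3]: D(K, 1) = 0.

P[1] = F, P[2] = 7, P[3] = 0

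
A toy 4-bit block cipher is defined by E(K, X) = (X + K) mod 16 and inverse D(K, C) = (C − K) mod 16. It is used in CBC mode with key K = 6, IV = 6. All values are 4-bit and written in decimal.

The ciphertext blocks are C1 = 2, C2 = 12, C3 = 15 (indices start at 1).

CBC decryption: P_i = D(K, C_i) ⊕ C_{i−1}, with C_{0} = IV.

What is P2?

P2: D(K, 12) = 6; 6 ⊕ 2 = 4.

P2 = 4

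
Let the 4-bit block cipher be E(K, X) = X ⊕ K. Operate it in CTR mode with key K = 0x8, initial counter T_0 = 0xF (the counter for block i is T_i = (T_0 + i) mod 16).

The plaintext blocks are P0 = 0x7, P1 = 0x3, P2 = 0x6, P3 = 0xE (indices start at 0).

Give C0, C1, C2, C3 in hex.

C0 = 0x0, C1 = 0xB, C2 = 0xF, C3 = 0x4

CTR encryption: S_i = E(K, T_i) where T_i is the counter for block i; C_i = P_i ⊕ S_i.
C0: T = 0xF, S = E(K, T) = 0x7; 0x7 ⊕ 0x7 = 0x0.
C1: T = 0x0, S = E(K, T) = 0x8; 0x3 ⊕ 0x8 = 0xB.
C2: T = 0x1, S = E(K, T) = 0x9; 0x6 ⊕ 0x9 = 0xF.
C3: T = 0x2, S = E(K, T) = 0xA; 0xE ⊕ 0xA = 0x4.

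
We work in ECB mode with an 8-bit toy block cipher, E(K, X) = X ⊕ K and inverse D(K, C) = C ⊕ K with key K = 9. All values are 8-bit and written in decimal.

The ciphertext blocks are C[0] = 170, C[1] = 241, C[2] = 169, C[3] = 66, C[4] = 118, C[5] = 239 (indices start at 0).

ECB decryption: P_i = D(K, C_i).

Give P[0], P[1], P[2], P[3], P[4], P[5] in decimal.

P[0] = 163, P[1] = 248, P[2] = 160, P[3] = 75, P[4] = 127, P[5] = 230

P[0]: D(K, 170) = 163.
P[1]: D(K, 241) = 248.
P[2]: D(K, 169) = 160.
P[3]: D(K, 66) = 75.
P[4]: D(K, 118) = 127.
P[5]: D(K, 239) = 230.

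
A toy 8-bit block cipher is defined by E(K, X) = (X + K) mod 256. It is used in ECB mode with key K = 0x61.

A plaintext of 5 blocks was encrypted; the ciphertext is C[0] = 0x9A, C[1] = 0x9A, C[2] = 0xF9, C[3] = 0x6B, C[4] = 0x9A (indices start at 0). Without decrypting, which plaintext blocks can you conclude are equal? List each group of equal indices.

P[0] = P[1] = P[4]

ECB encrypts each block independently with the same key, so equal ciphertext blocks imply equal plaintext blocks.
C[0] = C[1] = C[4] = 0x9A, so P[0] = P[1] = P[4].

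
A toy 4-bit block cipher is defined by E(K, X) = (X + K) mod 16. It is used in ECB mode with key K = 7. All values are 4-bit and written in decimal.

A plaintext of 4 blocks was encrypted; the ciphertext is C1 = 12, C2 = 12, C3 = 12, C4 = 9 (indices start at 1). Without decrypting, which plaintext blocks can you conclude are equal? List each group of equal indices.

ECB encrypts each block independently with the same key, so equal ciphertext blocks imply equal plaintext blocks.
C1 = C2 = C3 = 12, so P1 = P2 = P3.

P1 = P2 = P3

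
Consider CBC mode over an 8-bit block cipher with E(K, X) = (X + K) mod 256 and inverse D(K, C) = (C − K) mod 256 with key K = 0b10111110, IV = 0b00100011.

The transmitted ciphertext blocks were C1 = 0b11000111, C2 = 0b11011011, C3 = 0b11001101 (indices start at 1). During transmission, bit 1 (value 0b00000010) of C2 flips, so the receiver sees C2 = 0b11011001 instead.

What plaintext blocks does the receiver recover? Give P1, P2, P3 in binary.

CBC decryption: P_i = D(K, C_i) ⊕ C_{i−1}, with C_{0} = IV.
Only C2 changed, to 0b11011001. In CBC, a change in C_i garbles P_i and flips the same bit in P_{i+1}. Decrypting the received ciphertext:
P1: D(K, 0b11000111) = 0b00001001; 0b00001001 ⊕ 0b00100011 = 0b00101010.
P2: D(K, 0b11011001) = 0b00011011; 0b00011011 ⊕ 0b11000111 = 0b11011100.
P3: D(K, 0b11001101) = 0b00001111; 0b00001111 ⊕ 0b11011001 = 0b11010110.
Blocks that differ from the original plaintext: P2, P3.

P1 = 0b00101010, P2 = 0b11011100, P3 = 0b11010110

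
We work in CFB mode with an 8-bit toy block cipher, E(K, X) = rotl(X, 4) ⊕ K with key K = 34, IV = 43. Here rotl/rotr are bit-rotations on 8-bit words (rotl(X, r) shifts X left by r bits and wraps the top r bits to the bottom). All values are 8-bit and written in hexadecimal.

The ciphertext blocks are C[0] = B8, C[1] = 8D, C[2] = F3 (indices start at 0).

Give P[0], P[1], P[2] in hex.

CFB decryption: P_i = C_i ⊕ E(K, C_{i−1}), with C_{−1} = IV.
P[0]: E(K, 43) = 00; B8 ⊕ 00 = B8.
P[1]: E(K, B8) = BF; 8D ⊕ BF = 32.
P[2]: E(K, 8D) = EC; F3 ⊕ EC = 1F.

P[0] = B8, P[1] = 32, P[2] = 1F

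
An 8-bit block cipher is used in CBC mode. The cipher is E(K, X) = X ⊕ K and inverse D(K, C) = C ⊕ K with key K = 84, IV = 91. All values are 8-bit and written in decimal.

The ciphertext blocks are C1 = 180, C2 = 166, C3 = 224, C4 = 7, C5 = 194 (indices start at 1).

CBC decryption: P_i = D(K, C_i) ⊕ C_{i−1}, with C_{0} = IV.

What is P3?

P3 = 18

P3: D(K, 224) = 180; 180 ⊕ 166 = 18.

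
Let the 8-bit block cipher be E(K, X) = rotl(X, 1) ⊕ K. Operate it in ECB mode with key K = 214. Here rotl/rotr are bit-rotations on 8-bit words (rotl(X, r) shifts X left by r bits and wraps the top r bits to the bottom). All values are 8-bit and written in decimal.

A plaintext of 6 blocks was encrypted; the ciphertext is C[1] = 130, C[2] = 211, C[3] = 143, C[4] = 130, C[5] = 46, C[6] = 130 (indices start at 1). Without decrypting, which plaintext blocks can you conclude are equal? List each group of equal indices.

ECB encrypts each block independently with the same key, so equal ciphertext blocks imply equal plaintext blocks.
C[1] = C[4] = C[6] = 130, so P[1] = P[4] = P[6].

P[1] = P[4] = P[6]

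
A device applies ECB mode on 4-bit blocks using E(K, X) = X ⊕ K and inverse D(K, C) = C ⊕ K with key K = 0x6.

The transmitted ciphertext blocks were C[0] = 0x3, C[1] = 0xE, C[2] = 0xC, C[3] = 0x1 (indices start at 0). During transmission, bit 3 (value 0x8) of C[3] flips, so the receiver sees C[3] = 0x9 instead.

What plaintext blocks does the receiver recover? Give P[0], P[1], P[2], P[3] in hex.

ECB decryption: P_i = D(K, C_i).
Only C[3] changed, to 0x9. In ECB, a change in C_i affects only P_i. Decrypting the received ciphertext:
P[0]: D(K, 0x3) = 0x5.
P[1]: D(K, 0xE) = 0x8.
P[2]: D(K, 0xC) = 0xA.
P[3]: D(K, 0x9) = 0xF.
Blocks that differ from the original plaintext: P[3].

P[0] = 0x5, P[1] = 0x8, P[2] = 0xA, P[3] = 0xF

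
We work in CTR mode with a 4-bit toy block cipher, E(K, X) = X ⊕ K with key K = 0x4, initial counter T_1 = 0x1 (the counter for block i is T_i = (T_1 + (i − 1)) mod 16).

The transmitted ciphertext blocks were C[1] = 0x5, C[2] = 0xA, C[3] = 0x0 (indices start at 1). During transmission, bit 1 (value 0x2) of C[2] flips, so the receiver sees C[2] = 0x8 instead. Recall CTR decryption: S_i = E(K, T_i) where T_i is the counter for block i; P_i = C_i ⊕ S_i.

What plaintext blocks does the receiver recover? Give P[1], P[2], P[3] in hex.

P[1] = 0x0, P[2] = 0xE, P[3] = 0x7

Only C[2] changed, to 0x8. In CTR, a change in C_i flips the same bit in P_i only; the keystream is unaffected. Decrypting the received ciphertext:
P[1]: T = 0x1, S = E(K, T) = 0x5; 0x5 ⊕ 0x5 = 0x0.
P[2]: T = 0x2, S = E(K, T) = 0x6; 0x8 ⊕ 0x6 = 0xE.
P[3]: T = 0x3, S = E(K, T) = 0x7; 0x0 ⊕ 0x7 = 0x7.
Blocks that differ from the original plaintext: P[2].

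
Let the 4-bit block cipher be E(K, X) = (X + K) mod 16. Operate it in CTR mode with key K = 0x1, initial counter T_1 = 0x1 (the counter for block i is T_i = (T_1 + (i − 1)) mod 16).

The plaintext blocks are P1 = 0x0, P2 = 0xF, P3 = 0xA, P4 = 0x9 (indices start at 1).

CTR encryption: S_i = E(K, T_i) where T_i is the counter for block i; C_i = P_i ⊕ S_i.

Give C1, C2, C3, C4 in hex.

C1: T = 0x1, S = E(K, T) = 0x2; 0x0 ⊕ 0x2 = 0x2.
C2: T = 0x2, S = E(K, T) = 0x3; 0xF ⊕ 0x3 = 0xC.
C3: T = 0x3, S = E(K, T) = 0x4; 0xA ⊕ 0x4 = 0xE.
C4: T = 0x4, S = E(K, T) = 0x5; 0x9 ⊕ 0x5 = 0xC.

C1 = 0x2, C2 = 0xC, C3 = 0xE, C4 = 0xC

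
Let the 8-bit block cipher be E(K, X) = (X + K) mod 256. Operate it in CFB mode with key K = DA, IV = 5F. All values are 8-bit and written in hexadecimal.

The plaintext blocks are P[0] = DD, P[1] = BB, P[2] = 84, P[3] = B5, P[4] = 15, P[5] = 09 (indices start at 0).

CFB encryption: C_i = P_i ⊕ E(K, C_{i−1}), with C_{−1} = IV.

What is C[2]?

C[0]: E(K, 5F) = 39; DD ⊕ 39 = E4.
C[1]: E(K, E4) = BE; BB ⊕ BE = 05.
C[2]: E(K, 05) = DF; 84 ⊕ DF = 5B.

C[2] = 5B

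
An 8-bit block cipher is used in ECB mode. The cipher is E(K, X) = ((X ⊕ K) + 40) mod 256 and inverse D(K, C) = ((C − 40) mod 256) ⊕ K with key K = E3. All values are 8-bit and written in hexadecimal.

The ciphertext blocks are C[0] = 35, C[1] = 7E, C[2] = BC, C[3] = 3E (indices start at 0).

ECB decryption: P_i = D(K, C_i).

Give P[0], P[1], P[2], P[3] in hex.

P[0] = 16, P[1] = DD, P[2] = 9F, P[3] = 1D

P[0]: D(K, 35) = 16.
P[1]: D(K, 7E) = DD.
P[2]: D(K, BC) = 9F.
P[3]: D(K, 3E) = 1D.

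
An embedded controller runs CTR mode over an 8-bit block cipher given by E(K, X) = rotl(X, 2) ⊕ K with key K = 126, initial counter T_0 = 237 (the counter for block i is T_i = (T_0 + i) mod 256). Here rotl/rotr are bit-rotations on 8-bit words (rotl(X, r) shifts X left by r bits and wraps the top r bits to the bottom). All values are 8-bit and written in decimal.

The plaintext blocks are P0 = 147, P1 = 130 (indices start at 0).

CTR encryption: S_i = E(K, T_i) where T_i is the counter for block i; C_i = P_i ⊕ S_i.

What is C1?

C1 = 71

C0: T = 237, S = E(K, T) = 201; 147 ⊕ 201 = 90.
C1: T = 238, S = E(K, T) = 197; 130 ⊕ 197 = 71.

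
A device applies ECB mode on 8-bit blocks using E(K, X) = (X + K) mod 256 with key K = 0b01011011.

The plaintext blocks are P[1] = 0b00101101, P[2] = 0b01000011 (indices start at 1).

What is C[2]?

ECB encryption: C_i = E(K, P_i).
C[2]: E(K, 0b01000011) = 0b10011110.

C[2] = 0b10011110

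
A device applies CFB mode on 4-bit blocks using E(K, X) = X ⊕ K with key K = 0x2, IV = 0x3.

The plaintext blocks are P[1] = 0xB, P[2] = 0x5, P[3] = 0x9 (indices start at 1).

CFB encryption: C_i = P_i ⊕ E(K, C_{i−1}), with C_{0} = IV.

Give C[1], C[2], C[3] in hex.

C[1]: E(K, 0x3) = 0x1; 0xB ⊕ 0x1 = 0xA.
C[2]: E(K, 0xA) = 0x8; 0x5 ⊕ 0x8 = 0xD.
C[3]: E(K, 0xD) = 0xF; 0x9 ⊕ 0xF = 0x6.

C[1] = 0xA, C[2] = 0xD, C[3] = 0x6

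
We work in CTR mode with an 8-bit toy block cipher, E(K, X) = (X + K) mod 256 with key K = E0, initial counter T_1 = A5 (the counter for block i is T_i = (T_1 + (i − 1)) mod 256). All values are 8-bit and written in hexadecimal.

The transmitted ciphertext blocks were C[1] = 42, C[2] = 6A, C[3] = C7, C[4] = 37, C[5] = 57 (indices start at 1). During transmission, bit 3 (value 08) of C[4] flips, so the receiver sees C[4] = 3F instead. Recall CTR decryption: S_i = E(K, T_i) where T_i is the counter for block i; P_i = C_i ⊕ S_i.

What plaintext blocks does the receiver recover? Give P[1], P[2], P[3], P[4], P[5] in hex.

Only C[4] changed, to 3F. In CTR, a change in C_i flips the same bit in P_i only; the keystream is unaffected. Decrypting the received ciphertext:
P[1]: T = A5, S = E(K, T) = 85; 42 ⊕ 85 = C7.
P[2]: T = A6, S = E(K, T) = 86; 6A ⊕ 86 = EC.
P[3]: T = A7, S = E(K, T) = 87; C7 ⊕ 87 = 40.
P[4]: T = A8, S = E(K, T) = 88; 3F ⊕ 88 = B7.
P[5]: T = A9, S = E(K, T) = 89; 57 ⊕ 89 = DE.
Blocks that differ from the original plaintext: P[4].

P[1] = C7, P[2] = EC, P[3] = 40, P[4] = B7, P[5] = DE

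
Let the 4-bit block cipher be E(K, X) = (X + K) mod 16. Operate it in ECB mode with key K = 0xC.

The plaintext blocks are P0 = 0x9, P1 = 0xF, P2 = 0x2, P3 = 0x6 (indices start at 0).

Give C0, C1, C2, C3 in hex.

C0 = 0x5, C1 = 0xB, C2 = 0xE, C3 = 0x2

ECB encryption: C_i = E(K, P_i).
C0: E(K, 0x9) = 0x5.
C1: E(K, 0xF) = 0xB.
C2: E(K, 0x2) = 0xE.
C3: E(K, 0x6) = 0x2.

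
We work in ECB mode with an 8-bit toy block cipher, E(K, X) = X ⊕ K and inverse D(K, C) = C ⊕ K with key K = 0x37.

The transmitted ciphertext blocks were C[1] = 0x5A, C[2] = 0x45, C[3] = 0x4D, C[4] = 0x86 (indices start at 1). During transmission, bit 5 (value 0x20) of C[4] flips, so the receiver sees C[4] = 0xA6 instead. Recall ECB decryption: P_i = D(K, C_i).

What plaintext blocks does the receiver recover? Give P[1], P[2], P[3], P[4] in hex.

P[1] = 0x6D, P[2] = 0x72, P[3] = 0x7A, P[4] = 0x91

Only C[4] changed, to 0xA6. In ECB, a change in C_i affects only P_i. Decrypting the received ciphertext:
P[1]: D(K, 0x5A) = 0x6D.
P[2]: D(K, 0x45) = 0x72.
P[3]: D(K, 0x4D) = 0x7A.
P[4]: D(K, 0xA6) = 0x91.
Blocks that differ from the original plaintext: P[4].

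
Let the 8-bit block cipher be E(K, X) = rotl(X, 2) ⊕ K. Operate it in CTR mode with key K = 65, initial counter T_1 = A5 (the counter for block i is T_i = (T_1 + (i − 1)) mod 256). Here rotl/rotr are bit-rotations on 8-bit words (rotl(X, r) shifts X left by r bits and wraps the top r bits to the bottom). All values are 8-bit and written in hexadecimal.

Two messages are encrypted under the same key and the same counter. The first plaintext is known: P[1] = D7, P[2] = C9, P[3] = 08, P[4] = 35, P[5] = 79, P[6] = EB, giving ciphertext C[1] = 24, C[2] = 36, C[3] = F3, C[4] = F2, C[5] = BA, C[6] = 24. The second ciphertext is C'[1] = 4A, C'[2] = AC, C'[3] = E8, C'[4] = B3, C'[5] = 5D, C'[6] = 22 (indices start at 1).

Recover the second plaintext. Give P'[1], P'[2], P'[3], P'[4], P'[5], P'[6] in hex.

In CTR with a reused counter, both messages share the same keystream S_i, so C_i ⊕ C'_i = P_i ⊕ P'_i and thus P'_i = P_i ⊕ C_i ⊕ C'_i.
P'[1]: D7 ⊕ 24 ⊕ 4A = B9.
P'[2]: C9 ⊕ 36 ⊕ AC = 53.
P'[3]: 08 ⊕ F3 ⊕ E8 = 13.
P'[4]: 35 ⊕ F2 ⊕ B3 = 74.
P'[5]: 79 ⊕ BA ⊕ 5D = 9E.
P'[6]: EB ⊕ 24 ⊕ 22 = ED.

P'[1] = B9, P'[2] = 53, P'[3] = 13, P'[4] = 74, P'[5] = 9E, P'[6] = ED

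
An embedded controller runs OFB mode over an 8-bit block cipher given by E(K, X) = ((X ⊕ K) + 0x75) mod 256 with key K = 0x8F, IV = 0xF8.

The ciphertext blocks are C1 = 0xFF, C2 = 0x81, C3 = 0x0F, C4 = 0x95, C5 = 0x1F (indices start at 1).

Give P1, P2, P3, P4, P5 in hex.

OFB decryption: S_i = E(K, S_{i−1}) with S_{0} = IV; P_i = C_i ⊕ S_i.
P1: S = E(K, 0xF8) = 0xEC; 0xFF ⊕ 0xEC = 0x13.
P2: S = E(K, 0xEC) = 0xD8; 0x81 ⊕ 0xD8 = 0x59.
P3: S = E(K, 0xD8) = 0xCC; 0x0F ⊕ 0xCC = 0xC3.
P4: S = E(K, 0xCC) = 0xB8; 0x95 ⊕ 0xB8 = 0x2D.
P5: S = E(K, 0xB8) = 0xAC; 0x1F ⊕ 0xAC = 0xB3.

P1 = 0x13, P2 = 0x59, P3 = 0xC3, P4 = 0x2D, P5 = 0xB3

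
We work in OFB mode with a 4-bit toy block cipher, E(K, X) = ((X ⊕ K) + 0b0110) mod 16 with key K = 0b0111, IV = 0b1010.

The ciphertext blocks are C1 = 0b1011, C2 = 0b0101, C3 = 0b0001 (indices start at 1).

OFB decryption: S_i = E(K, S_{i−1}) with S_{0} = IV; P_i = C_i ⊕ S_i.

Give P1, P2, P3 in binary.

P1: S = E(K, 0b1010) = 0b0011; 0b1011 ⊕ 0b0011 = 0b1000.
P2: S = E(K, 0b0011) = 0b1010; 0b0101 ⊕ 0b1010 = 0b1111.
P3: S = E(K, 0b1010) = 0b0011; 0b0001 ⊕ 0b0011 = 0b0010.

P1 = 0b1000, P2 = 0b1111, P3 = 0b0010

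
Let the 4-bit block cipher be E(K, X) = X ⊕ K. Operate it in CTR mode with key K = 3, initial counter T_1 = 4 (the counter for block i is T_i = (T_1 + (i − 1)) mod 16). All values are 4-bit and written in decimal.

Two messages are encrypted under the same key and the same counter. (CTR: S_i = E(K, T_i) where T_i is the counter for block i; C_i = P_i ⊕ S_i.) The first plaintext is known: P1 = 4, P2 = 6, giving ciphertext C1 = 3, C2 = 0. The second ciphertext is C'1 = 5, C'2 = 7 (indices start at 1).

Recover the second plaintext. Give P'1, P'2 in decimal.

In CTR with a reused counter, both messages share the same keystream S_i, so C_i ⊕ C'_i = P_i ⊕ P'_i and thus P'_i = P_i ⊕ C_i ⊕ C'_i.
P'1: 4 ⊕ 3 ⊕ 5 = 2.
P'2: 6 ⊕ 0 ⊕ 7 = 1.

P'1 = 2, P'2 = 1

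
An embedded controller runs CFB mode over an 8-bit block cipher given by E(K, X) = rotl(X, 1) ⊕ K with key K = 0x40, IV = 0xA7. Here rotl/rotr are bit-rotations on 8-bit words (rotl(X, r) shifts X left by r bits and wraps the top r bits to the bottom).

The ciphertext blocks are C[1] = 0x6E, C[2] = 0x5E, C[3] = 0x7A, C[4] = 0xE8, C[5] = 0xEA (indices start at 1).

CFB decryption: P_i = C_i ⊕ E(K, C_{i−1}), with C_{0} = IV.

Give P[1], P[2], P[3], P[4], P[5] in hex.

P[1]: E(K, 0xA7) = 0x0F; 0x6E ⊕ 0x0F = 0x61.
P[2]: E(K, 0x6E) = 0x9C; 0x5E ⊕ 0x9C = 0xC2.
P[3]: E(K, 0x5E) = 0xFC; 0x7A ⊕ 0xFC = 0x86.
P[4]: E(K, 0x7A) = 0xB4; 0xE8 ⊕ 0xB4 = 0x5C.
P[5]: E(K, 0xE8) = 0x91; 0xEA ⊕ 0x91 = 0x7B.

P[1] = 0x61, P[2] = 0xC2, P[3] = 0x86, P[4] = 0x5C, P[5] = 0x7B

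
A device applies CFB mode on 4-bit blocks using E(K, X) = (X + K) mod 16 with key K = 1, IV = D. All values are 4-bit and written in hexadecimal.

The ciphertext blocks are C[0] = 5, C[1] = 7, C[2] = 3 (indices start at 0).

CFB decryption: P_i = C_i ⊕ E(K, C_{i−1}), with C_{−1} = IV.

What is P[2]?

P[2]: E(K, 7) = 8; 3 ⊕ 8 = B.

P[2] = B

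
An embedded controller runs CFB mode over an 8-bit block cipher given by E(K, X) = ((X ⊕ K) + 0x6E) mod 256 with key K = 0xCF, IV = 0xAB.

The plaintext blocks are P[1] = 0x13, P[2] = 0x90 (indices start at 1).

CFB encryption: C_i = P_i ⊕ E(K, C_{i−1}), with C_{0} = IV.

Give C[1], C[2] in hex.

C[1] = 0xC1, C[2] = 0xEC

C[1]: E(K, 0xAB) = 0xD2; 0x13 ⊕ 0xD2 = 0xC1.
C[2]: E(K, 0xC1) = 0x7C; 0x90 ⊕ 0x7C = 0xEC.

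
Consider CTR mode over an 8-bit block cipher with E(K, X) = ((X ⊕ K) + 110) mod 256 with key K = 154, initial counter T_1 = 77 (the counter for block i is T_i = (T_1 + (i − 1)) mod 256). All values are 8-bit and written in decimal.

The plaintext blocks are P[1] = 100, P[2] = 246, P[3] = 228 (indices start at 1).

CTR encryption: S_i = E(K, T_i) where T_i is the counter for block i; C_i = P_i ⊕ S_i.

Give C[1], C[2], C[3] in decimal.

C[1] = 33, C[2] = 180, C[3] = 167

C[1]: T = 77, S = E(K, T) = 69; 100 ⊕ 69 = 33.
C[2]: T = 78, S = E(K, T) = 66; 246 ⊕ 66 = 180.
C[3]: T = 79, S = E(K, T) = 67; 228 ⊕ 67 = 167.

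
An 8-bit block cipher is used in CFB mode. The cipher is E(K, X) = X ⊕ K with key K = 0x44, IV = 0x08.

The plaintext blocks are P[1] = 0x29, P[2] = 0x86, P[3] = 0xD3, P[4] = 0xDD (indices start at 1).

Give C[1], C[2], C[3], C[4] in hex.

C[1] = 0x65, C[2] = 0xA7, C[3] = 0x30, C[4] = 0xA9

CFB encryption: C_i = P_i ⊕ E(K, C_{i−1}), with C_{0} = IV.
C[1]: E(K, 0x08) = 0x4C; 0x29 ⊕ 0x4C = 0x65.
C[2]: E(K, 0x65) = 0x21; 0x86 ⊕ 0x21 = 0xA7.
C[3]: E(K, 0xA7) = 0xE3; 0xD3 ⊕ 0xE3 = 0x30.
C[4]: E(K, 0x30) = 0x74; 0xDD ⊕ 0x74 = 0xA9.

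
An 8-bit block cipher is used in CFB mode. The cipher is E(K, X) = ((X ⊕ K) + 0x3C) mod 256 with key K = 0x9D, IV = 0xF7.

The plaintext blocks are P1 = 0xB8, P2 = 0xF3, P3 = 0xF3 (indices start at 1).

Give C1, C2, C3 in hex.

CFB encryption: C_i = P_i ⊕ E(K, C_{i−1}), with C_{0} = IV.
C1: E(K, 0xF7) = 0xA6; 0xB8 ⊕ 0xA6 = 0x1E.
C2: E(K, 0x1E) = 0xBF; 0xF3 ⊕ 0xBF = 0x4C.
C3: E(K, 0x4C) = 0x0D; 0xF3 ⊕ 0x0D = 0xFE.

C1 = 0x1E, C2 = 0x4C, C3 = 0xFE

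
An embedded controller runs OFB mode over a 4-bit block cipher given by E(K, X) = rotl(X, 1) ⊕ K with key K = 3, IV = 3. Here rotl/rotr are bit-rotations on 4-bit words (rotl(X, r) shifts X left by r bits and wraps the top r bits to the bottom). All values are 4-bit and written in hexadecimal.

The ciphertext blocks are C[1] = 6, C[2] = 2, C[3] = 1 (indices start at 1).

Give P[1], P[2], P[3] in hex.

P[1] = 3, P[2] = B, P[3] = 1

OFB decryption: S_i = E(K, S_{i−1}) with S_{0} = IV; P_i = C_i ⊕ S_i.
P[1]: S = E(K, 3) = 5; 6 ⊕ 5 = 3.
P[2]: S = E(K, 5) = 9; 2 ⊕ 9 = B.
P[3]: S = E(K, 9) = 0; 1 ⊕ 0 = 1.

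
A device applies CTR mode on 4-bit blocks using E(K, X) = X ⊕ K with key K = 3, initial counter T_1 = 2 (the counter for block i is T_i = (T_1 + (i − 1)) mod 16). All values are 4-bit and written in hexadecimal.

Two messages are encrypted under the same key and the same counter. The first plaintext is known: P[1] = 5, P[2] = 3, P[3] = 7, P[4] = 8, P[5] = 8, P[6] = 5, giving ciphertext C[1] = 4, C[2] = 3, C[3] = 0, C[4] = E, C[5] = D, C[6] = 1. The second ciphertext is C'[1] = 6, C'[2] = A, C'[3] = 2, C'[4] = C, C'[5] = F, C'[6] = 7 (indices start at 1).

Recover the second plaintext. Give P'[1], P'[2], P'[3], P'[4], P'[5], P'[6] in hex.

P'[1] = 7, P'[2] = A, P'[3] = 5, P'[4] = A, P'[5] = A, P'[6] = 3

In CTR with a reused counter, both messages share the same keystream S_i, so C_i ⊕ C'_i = P_i ⊕ P'_i and thus P'_i = P_i ⊕ C_i ⊕ C'_i.
P'[1]: 5 ⊕ 4 ⊕ 6 = 7.
P'[2]: 3 ⊕ 3 ⊕ A = A.
P'[3]: 7 ⊕ 0 ⊕ 2 = 5.
P'[4]: 8 ⊕ E ⊕ C = A.
P'[5]: 8 ⊕ D ⊕ F = A.
P'[6]: 5 ⊕ 1 ⊕ 7 = 3.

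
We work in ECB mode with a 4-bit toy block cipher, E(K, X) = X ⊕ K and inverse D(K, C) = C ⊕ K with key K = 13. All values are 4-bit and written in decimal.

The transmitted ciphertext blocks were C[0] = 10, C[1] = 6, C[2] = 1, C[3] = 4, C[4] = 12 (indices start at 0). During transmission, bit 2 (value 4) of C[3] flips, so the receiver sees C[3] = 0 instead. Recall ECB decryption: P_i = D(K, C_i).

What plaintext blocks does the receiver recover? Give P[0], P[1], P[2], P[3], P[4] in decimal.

Only C[3] changed, to 0. In ECB, a change in C_i affects only P_i. Decrypting the received ciphertext:
P[0]: D(K, 10) = 7.
P[1]: D(K, 6) = 11.
P[2]: D(K, 1) = 12.
P[3]: D(K, 0) = 13.
P[4]: D(K, 12) = 1.
Blocks that differ from the original plaintext: P[3].

P[0] = 7, P[1] = 11, P[2] = 12, P[3] = 13, P[4] = 1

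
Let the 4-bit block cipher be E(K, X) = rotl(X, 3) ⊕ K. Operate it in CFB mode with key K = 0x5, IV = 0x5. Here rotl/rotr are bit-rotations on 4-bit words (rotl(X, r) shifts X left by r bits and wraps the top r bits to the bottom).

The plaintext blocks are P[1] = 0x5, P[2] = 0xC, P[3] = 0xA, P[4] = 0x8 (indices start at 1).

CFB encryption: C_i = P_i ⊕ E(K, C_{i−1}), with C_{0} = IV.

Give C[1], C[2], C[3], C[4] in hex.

C[1]: E(K, 0x5) = 0xF; 0x5 ⊕ 0xF = 0xA.
C[2]: E(K, 0xA) = 0x0; 0xC ⊕ 0x0 = 0xC.
C[3]: E(K, 0xC) = 0x3; 0xA ⊕ 0x3 = 0x9.
C[4]: E(K, 0x9) = 0x9; 0x8 ⊕ 0x9 = 0x1.

C[1] = 0xA, C[2] = 0xC, C[3] = 0x9, C[4] = 0x1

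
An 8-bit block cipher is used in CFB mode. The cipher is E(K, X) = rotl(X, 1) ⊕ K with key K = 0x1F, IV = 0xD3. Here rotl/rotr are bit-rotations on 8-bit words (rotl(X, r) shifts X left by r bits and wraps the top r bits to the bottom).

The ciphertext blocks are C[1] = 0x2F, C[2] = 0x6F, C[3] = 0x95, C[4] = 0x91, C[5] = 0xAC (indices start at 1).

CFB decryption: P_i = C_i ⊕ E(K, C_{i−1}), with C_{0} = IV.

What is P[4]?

P[4] = 0xA5

P[4]: E(K, 0x95) = 0x34; 0x91 ⊕ 0x34 = 0xA5.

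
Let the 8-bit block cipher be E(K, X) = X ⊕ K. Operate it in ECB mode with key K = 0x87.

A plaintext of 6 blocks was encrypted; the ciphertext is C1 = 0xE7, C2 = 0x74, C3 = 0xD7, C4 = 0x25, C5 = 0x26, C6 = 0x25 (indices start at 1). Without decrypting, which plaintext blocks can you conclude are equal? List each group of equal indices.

ECB encrypts each block independently with the same key, so equal ciphertext blocks imply equal plaintext blocks.
C4 = C6 = 0x25, so P4 = P6.

P4 = P6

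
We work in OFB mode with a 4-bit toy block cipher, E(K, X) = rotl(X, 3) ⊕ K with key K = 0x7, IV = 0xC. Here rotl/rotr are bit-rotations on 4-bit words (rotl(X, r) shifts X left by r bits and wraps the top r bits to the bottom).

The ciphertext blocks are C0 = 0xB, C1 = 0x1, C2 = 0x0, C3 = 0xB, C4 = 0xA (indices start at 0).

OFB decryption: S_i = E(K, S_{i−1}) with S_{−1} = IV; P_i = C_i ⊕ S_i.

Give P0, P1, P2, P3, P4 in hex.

P0: S = E(K, 0xC) = 0x1; 0xB ⊕ 0x1 = 0xA.
P1: S = E(K, 0x1) = 0xF; 0x1 ⊕ 0xF = 0xE.
P2: S = E(K, 0xF) = 0x8; 0x0 ⊕ 0x8 = 0x8.
P3: S = E(K, 0x8) = 0x3; 0xB ⊕ 0x3 = 0x8.
P4: S = E(K, 0x3) = 0xE; 0xA ⊕ 0xE = 0x4.

P0 = 0xA, P1 = 0xE, P2 = 0x8, P3 = 0x8, P4 = 0x4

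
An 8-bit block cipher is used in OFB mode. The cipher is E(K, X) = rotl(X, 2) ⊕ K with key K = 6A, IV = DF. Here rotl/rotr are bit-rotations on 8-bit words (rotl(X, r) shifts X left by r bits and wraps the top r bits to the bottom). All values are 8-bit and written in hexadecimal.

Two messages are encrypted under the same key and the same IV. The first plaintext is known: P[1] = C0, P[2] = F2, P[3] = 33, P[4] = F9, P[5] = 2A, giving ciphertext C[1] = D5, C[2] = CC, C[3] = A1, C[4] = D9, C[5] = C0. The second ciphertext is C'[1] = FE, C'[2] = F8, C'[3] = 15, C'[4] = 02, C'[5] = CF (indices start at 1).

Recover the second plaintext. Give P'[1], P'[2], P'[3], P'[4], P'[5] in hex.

P'[1] = EB, P'[2] = C6, P'[3] = 87, P'[4] = 22, P'[5] = 25

In OFB with a reused IV, both messages share the same keystream S_i, so C_i ⊕ C'_i = P_i ⊕ P'_i and thus P'_i = P_i ⊕ C_i ⊕ C'_i.
P'[1]: C0 ⊕ D5 ⊕ FE = EB.
P'[2]: F2 ⊕ CC ⊕ F8 = C6.
P'[3]: 33 ⊕ A1 ⊕ 15 = 87.
P'[4]: F9 ⊕ D9 ⊕ 02 = 22.
P'[5]: 2A ⊕ C0 ⊕ CF = 25.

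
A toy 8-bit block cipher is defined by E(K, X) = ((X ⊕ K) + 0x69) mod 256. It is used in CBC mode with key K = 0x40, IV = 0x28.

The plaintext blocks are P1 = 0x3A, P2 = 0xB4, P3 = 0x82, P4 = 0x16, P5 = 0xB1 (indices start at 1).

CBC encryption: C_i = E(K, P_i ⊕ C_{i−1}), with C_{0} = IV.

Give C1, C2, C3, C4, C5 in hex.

C1: P1 ⊕ 0x28 = 0x12; E(K, 0x12) = 0xBB.
C2: P2 ⊕ 0xBB = 0x0F; E(K, 0x0F) = 0xB8.
C3: P3 ⊕ 0xB8 = 0x3A; E(K, 0x3A) = 0xE3.
C4: P4 ⊕ 0xE3 = 0xF5; E(K, 0xF5) = 0x1E.
C5: P5 ⊕ 0x1E = 0xAF; E(K, 0xAF) = 0x58.

C1 = 0xBB, C2 = 0xB8, C3 = 0xE3, C4 = 0x1E, C5 = 0x58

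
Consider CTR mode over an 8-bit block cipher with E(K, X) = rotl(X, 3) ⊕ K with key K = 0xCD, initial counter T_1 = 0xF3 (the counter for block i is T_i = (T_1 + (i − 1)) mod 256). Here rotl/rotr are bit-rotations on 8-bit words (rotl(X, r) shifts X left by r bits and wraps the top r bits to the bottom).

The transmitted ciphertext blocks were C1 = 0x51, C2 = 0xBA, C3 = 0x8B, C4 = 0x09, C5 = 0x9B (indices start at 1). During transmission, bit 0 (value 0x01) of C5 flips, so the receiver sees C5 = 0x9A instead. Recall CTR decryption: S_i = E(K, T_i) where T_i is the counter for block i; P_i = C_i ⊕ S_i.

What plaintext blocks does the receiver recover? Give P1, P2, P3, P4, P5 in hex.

P1 = 0x03, P2 = 0xD0, P3 = 0xE9, P4 = 0x73, P5 = 0xE8

Only C5 changed, to 0x9A. In CTR, a change in C_i flips the same bit in P_i only; the keystream is unaffected. Decrypting the received ciphertext:
P1: T = 0xF3, S = E(K, T) = 0x52; 0x51 ⊕ 0x52 = 0x03.
P2: T = 0xF4, S = E(K, T) = 0x6A; 0xBA ⊕ 0x6A = 0xD0.
P3: T = 0xF5, S = E(K, T) = 0x62; 0x8B ⊕ 0x62 = 0xE9.
P4: T = 0xF6, S = E(K, T) = 0x7A; 0x09 ⊕ 0x7A = 0x73.
P5: T = 0xF7, S = E(K, T) = 0x72; 0x9A ⊕ 0x72 = 0xE8.
Blocks that differ from the original plaintext: P5.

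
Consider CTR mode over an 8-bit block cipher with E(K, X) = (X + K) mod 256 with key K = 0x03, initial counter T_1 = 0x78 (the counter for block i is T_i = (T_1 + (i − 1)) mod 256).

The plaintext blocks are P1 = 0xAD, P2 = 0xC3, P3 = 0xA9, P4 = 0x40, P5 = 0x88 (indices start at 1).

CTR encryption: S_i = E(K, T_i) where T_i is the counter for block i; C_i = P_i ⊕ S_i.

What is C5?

C1: T = 0x78, S = E(K, T) = 0x7B; 0xAD ⊕ 0x7B = 0xD6.
C2: T = 0x79, S = E(K, T) = 0x7C; 0xC3 ⊕ 0x7C = 0xBF.
C3: T = 0x7A, S = E(K, T) = 0x7D; 0xA9 ⊕ 0x7D = 0xD4.
C4: T = 0x7B, S = E(K, T) = 0x7E; 0x40 ⊕ 0x7E = 0x3E.
C5: T = 0x7C, S = E(K, T) = 0x7F; 0x88 ⊕ 0x7F = 0xF7.

C5 = 0xF7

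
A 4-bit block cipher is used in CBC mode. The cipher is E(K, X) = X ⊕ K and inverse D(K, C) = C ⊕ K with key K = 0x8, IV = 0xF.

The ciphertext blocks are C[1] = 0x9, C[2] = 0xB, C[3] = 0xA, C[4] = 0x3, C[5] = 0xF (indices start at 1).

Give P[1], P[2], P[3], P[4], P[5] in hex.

P[1] = 0xE, P[2] = 0xA, P[3] = 0x9, P[4] = 0x1, P[5] = 0x4

CBC decryption: P_i = D(K, C_i) ⊕ C_{i−1}, with C_{0} = IV.
P[1]: D(K, 0x9) = 0x1; 0x1 ⊕ 0xF = 0xE.
P[2]: D(K, 0xB) = 0x3; 0x3 ⊕ 0x9 = 0xA.
P[3]: D(K, 0xA) = 0x2; 0x2 ⊕ 0xB = 0x9.
P[4]: D(K, 0x3) = 0xB; 0xB ⊕ 0xA = 0x1.
P[5]: D(K, 0xF) = 0x7; 0x7 ⊕ 0x3 = 0x4.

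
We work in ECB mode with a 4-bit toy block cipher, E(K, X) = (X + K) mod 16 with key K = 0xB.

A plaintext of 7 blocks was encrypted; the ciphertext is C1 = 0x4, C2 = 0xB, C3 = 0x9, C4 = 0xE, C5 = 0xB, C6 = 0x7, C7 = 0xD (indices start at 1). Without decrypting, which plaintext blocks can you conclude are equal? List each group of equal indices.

P2 = P5

ECB encrypts each block independently with the same key, so equal ciphertext blocks imply equal plaintext blocks.
C2 = C5 = 0xB, so P2 = P5.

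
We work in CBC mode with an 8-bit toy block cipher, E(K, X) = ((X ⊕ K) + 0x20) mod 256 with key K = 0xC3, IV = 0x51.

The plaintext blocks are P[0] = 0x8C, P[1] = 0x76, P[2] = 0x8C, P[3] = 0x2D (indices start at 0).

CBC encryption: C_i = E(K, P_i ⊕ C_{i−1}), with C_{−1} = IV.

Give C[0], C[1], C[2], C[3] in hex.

C[0]: P[0] ⊕ 0x51 = 0xDD; E(K, 0xDD) = 0x3E.
C[1]: P[1] ⊕ 0x3E = 0x48; E(K, 0x48) = 0xAB.
C[2]: P[2] ⊕ 0xAB = 0x27; E(K, 0x27) = 0x04.
C[3]: P[3] ⊕ 0x04 = 0x29; E(K, 0x29) = 0x0A.

C[0] = 0x3E, C[1] = 0xAB, C[2] = 0x04, C[3] = 0x0A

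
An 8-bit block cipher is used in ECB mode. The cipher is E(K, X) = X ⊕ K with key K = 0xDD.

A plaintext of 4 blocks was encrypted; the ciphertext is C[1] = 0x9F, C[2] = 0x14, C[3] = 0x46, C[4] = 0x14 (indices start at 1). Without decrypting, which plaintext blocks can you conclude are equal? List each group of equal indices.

P[2] = P[4]

ECB encrypts each block independently with the same key, so equal ciphertext blocks imply equal plaintext blocks.
C[2] = C[4] = 0x14, so P[2] = P[4].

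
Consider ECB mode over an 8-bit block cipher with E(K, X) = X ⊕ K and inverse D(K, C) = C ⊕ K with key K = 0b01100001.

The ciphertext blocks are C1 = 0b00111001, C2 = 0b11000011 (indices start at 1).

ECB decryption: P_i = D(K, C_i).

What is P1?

P1: D(K, 0b00111001) = 0b01011000.

P1 = 0b01011000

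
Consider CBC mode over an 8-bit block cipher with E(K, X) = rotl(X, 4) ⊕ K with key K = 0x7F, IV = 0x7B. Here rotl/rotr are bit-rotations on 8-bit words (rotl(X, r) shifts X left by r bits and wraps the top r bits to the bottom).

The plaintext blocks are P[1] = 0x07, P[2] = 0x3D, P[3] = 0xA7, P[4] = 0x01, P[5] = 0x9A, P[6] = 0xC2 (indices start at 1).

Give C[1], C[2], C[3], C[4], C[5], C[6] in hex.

CBC encryption: C_i = E(K, P_i ⊕ C_{i−1}), with C_{0} = IV.
C[1]: P[1] ⊕ 0x7B = 0x7C; E(K, 0x7C) = 0xB8.
C[2]: P[2] ⊕ 0xB8 = 0x85; E(K, 0x85) = 0x27.
C[3]: P[3] ⊕ 0x27 = 0x80; E(K, 0x80) = 0x77.
C[4]: P[4] ⊕ 0x77 = 0x76; E(K, 0x76) = 0x18.
C[5]: P[5] ⊕ 0x18 = 0x82; E(K, 0x82) = 0x57.
C[6]: P[6] ⊕ 0x57 = 0x95; E(K, 0x95) = 0x26.

C[1] = 0xB8, C[2] = 0x27, C[3] = 0x77, C[4] = 0x18, C[5] = 0x57, C[6] = 0x26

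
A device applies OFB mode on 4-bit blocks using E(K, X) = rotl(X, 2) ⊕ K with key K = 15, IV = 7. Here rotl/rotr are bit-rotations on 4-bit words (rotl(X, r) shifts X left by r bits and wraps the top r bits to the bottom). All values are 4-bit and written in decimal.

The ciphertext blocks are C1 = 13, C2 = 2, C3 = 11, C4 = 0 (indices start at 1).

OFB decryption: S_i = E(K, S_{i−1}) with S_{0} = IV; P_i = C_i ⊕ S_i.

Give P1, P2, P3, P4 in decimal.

P1: S = E(K, 7) = 2; 13 ⊕ 2 = 15.
P2: S = E(K, 2) = 7; 2 ⊕ 7 = 5.
P3: S = E(K, 7) = 2; 11 ⊕ 2 = 9.
P4: S = E(K, 2) = 7; 0 ⊕ 7 = 7.

P1 = 15, P2 = 5, P3 = 9, P4 = 7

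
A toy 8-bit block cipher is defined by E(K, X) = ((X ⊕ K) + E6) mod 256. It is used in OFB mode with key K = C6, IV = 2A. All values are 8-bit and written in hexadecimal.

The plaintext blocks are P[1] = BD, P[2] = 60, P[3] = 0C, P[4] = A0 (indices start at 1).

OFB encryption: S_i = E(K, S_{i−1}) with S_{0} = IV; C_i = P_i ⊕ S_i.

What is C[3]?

C[1]: S = E(K, 2A) = D2; BD ⊕ D2 = 6F.
C[2]: S = E(K, D2) = FA; 60 ⊕ FA = 9A.
C[3]: S = E(K, FA) = 22; 0C ⊕ 22 = 2E.

C[3] = 2E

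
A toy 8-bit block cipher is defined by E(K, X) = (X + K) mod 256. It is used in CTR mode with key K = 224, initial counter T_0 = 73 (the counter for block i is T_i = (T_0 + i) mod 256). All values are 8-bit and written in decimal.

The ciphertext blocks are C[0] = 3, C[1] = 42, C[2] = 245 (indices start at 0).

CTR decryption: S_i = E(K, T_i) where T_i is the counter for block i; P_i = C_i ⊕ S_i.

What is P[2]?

P[2] = 222

P[2]: T = 75, S = E(K, T) = 43; 245 ⊕ 43 = 222.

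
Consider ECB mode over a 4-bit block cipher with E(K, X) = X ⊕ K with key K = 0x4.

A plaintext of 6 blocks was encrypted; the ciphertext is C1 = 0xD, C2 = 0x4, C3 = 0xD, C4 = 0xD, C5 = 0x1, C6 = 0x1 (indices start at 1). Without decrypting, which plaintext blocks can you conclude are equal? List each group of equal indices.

ECB encrypts each block independently with the same key, so equal ciphertext blocks imply equal plaintext blocks.
C1 = C3 = C4 = 0xD, so P1 = P3 = P4.
C5 = C6 = 0x1, so P5 = P6.

P1 = P3 = P4; P5 = P6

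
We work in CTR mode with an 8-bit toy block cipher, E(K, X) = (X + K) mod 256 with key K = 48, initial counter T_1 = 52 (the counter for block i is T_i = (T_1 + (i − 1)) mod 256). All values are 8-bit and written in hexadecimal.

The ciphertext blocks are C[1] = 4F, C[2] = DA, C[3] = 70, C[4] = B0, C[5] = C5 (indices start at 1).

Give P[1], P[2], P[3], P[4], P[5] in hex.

P[1] = D5, P[2] = 41, P[3] = EC, P[4] = 2D, P[5] = 5B

CTR decryption: S_i = E(K, T_i) where T_i is the counter for block i; P_i = C_i ⊕ S_i.
P[1]: T = 52, S = E(K, T) = 9A; 4F ⊕ 9A = D5.
P[2]: T = 53, S = E(K, T) = 9B; DA ⊕ 9B = 41.
P[3]: T = 54, S = E(K, T) = 9C; 70 ⊕ 9C = EC.
P[4]: T = 55, S = E(K, T) = 9D; B0 ⊕ 9D = 2D.
P[5]: T = 56, S = E(K, T) = 9E; C5 ⊕ 9E = 5B.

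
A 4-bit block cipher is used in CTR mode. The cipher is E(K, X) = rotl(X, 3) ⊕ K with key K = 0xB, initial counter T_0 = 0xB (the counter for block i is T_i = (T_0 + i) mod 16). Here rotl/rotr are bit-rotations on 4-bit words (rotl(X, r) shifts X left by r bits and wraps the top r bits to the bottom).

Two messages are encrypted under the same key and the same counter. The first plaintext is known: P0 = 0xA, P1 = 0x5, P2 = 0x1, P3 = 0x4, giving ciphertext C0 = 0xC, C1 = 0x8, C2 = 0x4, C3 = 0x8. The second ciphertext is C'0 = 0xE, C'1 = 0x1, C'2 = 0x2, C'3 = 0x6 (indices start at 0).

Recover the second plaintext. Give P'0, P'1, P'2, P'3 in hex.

In CTR with a reused counter, both messages share the same keystream S_i, so C_i ⊕ C'_i = P_i ⊕ P'_i and thus P'_i = P_i ⊕ C_i ⊕ C'_i.
P'0: 0xA ⊕ 0xC ⊕ 0xE = 0x8.
P'1: 0x5 ⊕ 0x8 ⊕ 0x1 = 0xC.
P'2: 0x1 ⊕ 0x4 ⊕ 0x2 = 0x7.
P'3: 0x4 ⊕ 0x8 ⊕ 0x6 = 0xA.

P'0 = 0x8, P'1 = 0xC, P'2 = 0x7, P'3 = 0xA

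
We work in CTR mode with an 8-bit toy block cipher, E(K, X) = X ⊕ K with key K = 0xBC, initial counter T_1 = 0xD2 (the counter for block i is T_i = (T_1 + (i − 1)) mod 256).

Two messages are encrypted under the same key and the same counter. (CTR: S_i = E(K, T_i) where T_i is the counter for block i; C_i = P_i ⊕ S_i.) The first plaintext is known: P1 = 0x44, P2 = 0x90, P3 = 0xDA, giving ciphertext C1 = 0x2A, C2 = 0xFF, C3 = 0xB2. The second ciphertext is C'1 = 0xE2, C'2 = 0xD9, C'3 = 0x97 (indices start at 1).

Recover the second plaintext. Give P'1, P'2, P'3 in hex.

P'1 = 0x8C, P'2 = 0xB6, P'3 = 0xFF

In CTR with a reused counter, both messages share the same keystream S_i, so C_i ⊕ C'_i = P_i ⊕ P'_i and thus P'_i = P_i ⊕ C_i ⊕ C'_i.
P'1: 0x44 ⊕ 0x2A ⊕ 0xE2 = 0x8C.
P'2: 0x90 ⊕ 0xFF ⊕ 0xD9 = 0xB6.
P'3: 0xDA ⊕ 0xB2 ⊕ 0x97 = 0xFF.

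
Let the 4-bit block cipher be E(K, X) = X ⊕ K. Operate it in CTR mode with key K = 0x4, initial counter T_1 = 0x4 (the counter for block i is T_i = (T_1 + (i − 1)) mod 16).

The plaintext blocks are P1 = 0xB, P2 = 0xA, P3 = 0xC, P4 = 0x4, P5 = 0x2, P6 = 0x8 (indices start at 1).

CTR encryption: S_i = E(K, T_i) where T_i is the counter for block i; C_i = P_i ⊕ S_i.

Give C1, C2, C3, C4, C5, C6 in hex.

C1: T = 0x4, S = E(K, T) = 0x0; 0xB ⊕ 0x0 = 0xB.
C2: T = 0x5, S = E(K, T) = 0x1; 0xA ⊕ 0x1 = 0xB.
C3: T = 0x6, S = E(K, T) = 0x2; 0xC ⊕ 0x2 = 0xE.
C4: T = 0x7, S = E(K, T) = 0x3; 0x4 ⊕ 0x3 = 0x7.
C5: T = 0x8, S = E(K, T) = 0xC; 0x2 ⊕ 0xC = 0xE.
C6: T = 0x9, S = E(K, T) = 0xD; 0x8 ⊕ 0xD = 0x5.

C1 = 0xB, C2 = 0xB, C3 = 0xE, C4 = 0x7, C5 = 0xE, C6 = 0x5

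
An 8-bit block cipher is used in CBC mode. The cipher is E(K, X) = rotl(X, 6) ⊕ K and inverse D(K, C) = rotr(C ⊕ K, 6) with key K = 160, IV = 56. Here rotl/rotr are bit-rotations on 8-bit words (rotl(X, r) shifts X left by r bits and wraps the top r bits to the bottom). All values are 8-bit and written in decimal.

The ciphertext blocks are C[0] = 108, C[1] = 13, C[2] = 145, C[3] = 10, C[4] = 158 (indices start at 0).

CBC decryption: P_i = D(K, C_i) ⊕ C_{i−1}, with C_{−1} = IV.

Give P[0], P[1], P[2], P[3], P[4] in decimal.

P[0] = 11, P[1] = 218, P[2] = 201, P[3] = 59, P[4] = 242

P[0]: D(K, 108) = 51; 51 ⊕ 56 = 11.
P[1]: D(K, 13) = 182; 182 ⊕ 108 = 218.
P[2]: D(K, 145) = 196; 196 ⊕ 13 = 201.
P[3]: D(K, 10) = 170; 170 ⊕ 145 = 59.
P[4]: D(K, 158) = 248; 248 ⊕ 10 = 242.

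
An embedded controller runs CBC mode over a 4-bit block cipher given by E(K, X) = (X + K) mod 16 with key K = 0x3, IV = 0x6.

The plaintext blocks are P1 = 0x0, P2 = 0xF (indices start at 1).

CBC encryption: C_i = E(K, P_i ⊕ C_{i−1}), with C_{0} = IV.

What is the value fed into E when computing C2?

0x6

C1: P1 ⊕ 0x6 = 0x6; E(K, 0x6) = 0x9.
C2: P2 ⊕ 0x9 = 0x6; E(K, 0x6) = 0x9.
So the input to E for block 2 is 0x6.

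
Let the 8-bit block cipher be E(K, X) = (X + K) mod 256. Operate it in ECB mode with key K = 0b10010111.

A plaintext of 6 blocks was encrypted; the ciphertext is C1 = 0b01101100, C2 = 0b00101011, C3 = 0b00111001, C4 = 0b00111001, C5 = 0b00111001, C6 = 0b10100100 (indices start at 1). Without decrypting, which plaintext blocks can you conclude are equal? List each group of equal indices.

P3 = P4 = P5

ECB encrypts each block independently with the same key, so equal ciphertext blocks imply equal plaintext blocks.
C3 = C4 = C5 = 0b00111001, so P3 = P4 = P5.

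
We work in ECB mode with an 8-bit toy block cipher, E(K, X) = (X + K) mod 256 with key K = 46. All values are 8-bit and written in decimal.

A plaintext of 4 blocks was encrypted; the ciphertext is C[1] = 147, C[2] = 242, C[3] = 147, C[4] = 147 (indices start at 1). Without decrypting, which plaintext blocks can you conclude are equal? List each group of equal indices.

ECB encrypts each block independently with the same key, so equal ciphertext blocks imply equal plaintext blocks.
C[1] = C[3] = C[4] = 147, so P[1] = P[3] = P[4].

P[1] = P[3] = P[4]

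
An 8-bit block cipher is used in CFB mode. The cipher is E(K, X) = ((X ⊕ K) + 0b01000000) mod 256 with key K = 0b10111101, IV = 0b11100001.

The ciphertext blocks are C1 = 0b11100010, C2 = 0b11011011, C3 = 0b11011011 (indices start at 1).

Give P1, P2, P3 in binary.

P1 = 0b01111110, P2 = 0b01000100, P3 = 0b01111101

CFB decryption: P_i = C_i ⊕ E(K, C_{i−1}), with C_{0} = IV.
P1: E(K, 0b11100001) = 0b10011100; 0b11100010 ⊕ 0b10011100 = 0b01111110.
P2: E(K, 0b11100010) = 0b10011111; 0b11011011 ⊕ 0b10011111 = 0b01000100.
P3: E(K, 0b11011011) = 0b10100110; 0b11011011 ⊕ 0b10100110 = 0b01111101.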